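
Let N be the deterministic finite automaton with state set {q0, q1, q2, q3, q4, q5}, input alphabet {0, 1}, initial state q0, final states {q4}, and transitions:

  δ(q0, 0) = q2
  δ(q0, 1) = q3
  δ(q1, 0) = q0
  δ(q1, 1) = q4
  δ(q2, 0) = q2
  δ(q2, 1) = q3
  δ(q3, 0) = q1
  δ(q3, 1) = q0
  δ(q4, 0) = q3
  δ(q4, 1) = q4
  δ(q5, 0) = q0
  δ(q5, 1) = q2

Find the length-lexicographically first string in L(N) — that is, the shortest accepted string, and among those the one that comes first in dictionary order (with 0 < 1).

A breadth-first search from q0 reaches an accepting state first via the path q0 → q3 → q1 → q4 on input 101.
No string of length < 3 is accepted (BFS exhausts all shorter strings without reaching an accepting state), and 101 is the lexicographically least accepting string of length 3.

101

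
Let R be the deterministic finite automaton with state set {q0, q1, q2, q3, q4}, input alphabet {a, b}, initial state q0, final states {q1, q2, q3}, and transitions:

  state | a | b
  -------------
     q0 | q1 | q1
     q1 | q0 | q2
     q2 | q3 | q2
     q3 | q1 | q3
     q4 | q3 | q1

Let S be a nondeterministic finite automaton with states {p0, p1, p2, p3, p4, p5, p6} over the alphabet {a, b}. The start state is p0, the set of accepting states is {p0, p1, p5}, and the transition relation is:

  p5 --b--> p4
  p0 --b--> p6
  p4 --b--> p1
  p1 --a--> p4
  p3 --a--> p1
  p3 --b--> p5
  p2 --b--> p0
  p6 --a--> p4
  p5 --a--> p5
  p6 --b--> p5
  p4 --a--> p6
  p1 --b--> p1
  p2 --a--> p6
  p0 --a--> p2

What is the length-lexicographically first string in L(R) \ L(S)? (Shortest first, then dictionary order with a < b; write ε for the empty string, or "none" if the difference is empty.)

The string a is accepted by R but not by S.
No shorter string lies in the difference, and a is the lexicographically first length-1 string in L(R) \ L(S).

a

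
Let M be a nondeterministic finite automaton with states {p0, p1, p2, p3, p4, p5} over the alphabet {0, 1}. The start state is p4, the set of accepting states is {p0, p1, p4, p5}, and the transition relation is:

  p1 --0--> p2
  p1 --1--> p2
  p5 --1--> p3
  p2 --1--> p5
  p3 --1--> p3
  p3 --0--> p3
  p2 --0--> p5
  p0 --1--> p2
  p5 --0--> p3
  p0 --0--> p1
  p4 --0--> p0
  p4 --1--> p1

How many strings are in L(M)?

The useful subgraph on states {p0, p1, p2, p4, p5} is acyclic, so L(M) is finite; the longest accepting path visits 5 useful states, giving maximum string length 4.
Counting accepting paths from p4 by length: 1 of length 0, 2 of length 1, 1 of length 2, 6 of length 3, 4 of length 4. Total 14.

14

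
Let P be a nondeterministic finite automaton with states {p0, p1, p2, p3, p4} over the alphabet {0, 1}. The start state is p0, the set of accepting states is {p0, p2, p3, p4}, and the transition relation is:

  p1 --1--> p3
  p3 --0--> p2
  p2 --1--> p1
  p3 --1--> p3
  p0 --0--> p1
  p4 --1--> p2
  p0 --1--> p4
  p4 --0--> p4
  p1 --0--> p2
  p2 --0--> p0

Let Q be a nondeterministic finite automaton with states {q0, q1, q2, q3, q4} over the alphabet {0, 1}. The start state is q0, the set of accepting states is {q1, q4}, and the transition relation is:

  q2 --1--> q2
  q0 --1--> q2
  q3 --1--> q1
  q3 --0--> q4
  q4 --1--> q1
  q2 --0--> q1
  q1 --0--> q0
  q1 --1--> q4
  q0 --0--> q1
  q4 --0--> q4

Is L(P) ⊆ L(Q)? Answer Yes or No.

The empty string ε is in L(P) but not in L(Q).
So L(P) ⊄ L(Q).

No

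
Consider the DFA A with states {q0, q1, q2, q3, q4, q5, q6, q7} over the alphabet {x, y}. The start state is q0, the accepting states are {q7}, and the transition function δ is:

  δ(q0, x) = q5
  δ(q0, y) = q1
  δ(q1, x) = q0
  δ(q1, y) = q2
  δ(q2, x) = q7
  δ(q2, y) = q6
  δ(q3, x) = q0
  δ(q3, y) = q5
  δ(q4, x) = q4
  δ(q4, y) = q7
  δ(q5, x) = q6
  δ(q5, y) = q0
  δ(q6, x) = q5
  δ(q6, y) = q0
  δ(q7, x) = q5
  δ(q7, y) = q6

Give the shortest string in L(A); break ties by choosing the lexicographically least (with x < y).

yyx

A breadth-first search from q0 reaches an accepting state first via the path q0 → q1 → q2 → q7 on input yyx.
No string of length < 3 is accepted (BFS exhausts all shorter strings without reaching an accepting state), and yyx is the lexicographically least accepting string of length 3.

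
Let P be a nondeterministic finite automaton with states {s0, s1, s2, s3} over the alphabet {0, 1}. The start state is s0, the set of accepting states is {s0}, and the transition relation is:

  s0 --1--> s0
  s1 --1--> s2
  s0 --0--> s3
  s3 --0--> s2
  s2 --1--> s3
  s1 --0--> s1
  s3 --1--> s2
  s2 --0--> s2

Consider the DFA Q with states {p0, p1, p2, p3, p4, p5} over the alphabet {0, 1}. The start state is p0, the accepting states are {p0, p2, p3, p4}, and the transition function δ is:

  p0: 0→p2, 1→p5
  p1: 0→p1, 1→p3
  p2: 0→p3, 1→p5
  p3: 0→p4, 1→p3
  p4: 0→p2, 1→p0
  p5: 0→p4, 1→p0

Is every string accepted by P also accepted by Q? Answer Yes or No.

No

The string 1 is in L(P) but not in L(Q).
So L(P) ⊄ L(Q).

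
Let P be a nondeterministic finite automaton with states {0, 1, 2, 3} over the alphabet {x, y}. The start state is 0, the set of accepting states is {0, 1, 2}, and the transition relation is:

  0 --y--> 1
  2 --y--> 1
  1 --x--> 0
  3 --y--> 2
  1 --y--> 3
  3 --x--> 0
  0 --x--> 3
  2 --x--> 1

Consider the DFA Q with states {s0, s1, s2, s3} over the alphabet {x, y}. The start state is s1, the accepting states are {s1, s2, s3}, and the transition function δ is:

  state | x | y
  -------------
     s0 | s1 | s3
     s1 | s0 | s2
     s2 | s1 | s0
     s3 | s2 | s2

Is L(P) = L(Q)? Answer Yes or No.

Yes

Exploring the product automaton P × Q from the start pair (0, s1), following both machines on each input symbol, reaches 4 state pairs: (0, s1), (3, s0), (1, s2), (2, s3).
P accepts in {0, 1, 2} and Q accepts in {s1, s2, s3}. In every reachable pair the two components are either both accepting — (0, s1), (1, s2), (2, s3) — or both non-accepting, so no string is accepted by exactly one of the machines: L(P) \ L(Q) and L(Q) \ L(P) are both empty.
Hence every string is accepted by P iff it is accepted by Q, and the two languages coincide.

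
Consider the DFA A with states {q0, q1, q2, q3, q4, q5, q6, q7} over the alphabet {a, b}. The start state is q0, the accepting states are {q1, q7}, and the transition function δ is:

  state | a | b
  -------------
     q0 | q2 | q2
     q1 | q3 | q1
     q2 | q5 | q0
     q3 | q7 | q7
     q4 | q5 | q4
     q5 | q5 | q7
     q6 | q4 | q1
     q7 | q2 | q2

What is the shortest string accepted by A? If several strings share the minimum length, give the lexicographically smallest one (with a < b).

A breadth-first search from q0 reaches an accepting state first via the path q0 → q2 → q5 → q7 on input aab.
No string of length < 3 is accepted (BFS exhausts all shorter strings without reaching an accepting state), and aab is the lexicographically least accepting string of length 3.

aab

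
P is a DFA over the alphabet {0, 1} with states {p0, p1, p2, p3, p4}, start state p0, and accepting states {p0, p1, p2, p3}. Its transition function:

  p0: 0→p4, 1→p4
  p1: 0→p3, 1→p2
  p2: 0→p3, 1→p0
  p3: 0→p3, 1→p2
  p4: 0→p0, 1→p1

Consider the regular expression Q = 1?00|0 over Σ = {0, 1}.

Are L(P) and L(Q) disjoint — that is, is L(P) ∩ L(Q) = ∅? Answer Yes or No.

The string 00 is accepted by both P and Q.
Hence L(P) ∩ L(Q) ≠ ∅.

No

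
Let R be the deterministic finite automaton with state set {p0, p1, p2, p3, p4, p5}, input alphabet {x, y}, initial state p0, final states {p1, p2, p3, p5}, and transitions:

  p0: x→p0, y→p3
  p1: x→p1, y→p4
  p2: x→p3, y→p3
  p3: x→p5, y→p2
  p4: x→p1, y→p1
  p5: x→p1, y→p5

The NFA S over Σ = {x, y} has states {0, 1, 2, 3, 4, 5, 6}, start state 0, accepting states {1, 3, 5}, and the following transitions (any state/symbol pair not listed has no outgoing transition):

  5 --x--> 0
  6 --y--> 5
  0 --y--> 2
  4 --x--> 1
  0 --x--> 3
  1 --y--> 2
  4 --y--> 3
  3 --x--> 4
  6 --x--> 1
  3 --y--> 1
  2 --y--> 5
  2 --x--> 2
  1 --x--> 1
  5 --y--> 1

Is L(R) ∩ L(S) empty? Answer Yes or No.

The string xy is accepted by both R and S.
Hence L(R) ∩ L(S) ≠ ∅.

No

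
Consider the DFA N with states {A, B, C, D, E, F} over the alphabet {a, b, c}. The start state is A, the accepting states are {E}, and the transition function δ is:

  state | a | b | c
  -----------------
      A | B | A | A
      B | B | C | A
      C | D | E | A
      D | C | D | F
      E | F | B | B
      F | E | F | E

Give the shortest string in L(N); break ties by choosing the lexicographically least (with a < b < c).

abb

A breadth-first search from A reaches an accepting state first via the path A → B → C → E on input abb.
No string of length < 3 is accepted (BFS exhausts all shorter strings without reaching an accepting state), and abb is the lexicographically least accepting string of length 3.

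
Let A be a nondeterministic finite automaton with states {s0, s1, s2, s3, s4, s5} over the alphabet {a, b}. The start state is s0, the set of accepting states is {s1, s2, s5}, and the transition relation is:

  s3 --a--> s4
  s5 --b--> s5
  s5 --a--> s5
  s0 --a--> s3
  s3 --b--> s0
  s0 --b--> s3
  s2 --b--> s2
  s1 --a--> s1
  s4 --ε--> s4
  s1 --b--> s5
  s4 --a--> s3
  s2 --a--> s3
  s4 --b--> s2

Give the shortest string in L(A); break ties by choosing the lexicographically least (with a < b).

A breadth-first search from s0 reaches an accepting state first via the path s0 → s3 → s4 → s2 on input aab.
No string of length < 3 is accepted (BFS exhausts all shorter strings without reaching an accepting state), and aab is the lexicographically least accepting string of length 3.

aab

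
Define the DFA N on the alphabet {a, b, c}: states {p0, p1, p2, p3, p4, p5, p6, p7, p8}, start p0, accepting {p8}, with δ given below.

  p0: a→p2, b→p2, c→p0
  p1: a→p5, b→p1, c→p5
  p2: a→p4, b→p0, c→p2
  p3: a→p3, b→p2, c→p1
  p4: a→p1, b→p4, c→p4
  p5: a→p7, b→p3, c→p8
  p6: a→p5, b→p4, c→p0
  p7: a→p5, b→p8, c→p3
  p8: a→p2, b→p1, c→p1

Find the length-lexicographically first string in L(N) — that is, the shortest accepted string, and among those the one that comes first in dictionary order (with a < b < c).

A breadth-first search from p0 reaches an accepting state first via the path p0 → p2 → p4 → p1 → p5 → p8 on input aaaac.
No string of length < 5 is accepted (BFS exhausts all shorter strings without reaching an accepting state), and aaaac is the lexicographically least accepting string of length 5.

aaaac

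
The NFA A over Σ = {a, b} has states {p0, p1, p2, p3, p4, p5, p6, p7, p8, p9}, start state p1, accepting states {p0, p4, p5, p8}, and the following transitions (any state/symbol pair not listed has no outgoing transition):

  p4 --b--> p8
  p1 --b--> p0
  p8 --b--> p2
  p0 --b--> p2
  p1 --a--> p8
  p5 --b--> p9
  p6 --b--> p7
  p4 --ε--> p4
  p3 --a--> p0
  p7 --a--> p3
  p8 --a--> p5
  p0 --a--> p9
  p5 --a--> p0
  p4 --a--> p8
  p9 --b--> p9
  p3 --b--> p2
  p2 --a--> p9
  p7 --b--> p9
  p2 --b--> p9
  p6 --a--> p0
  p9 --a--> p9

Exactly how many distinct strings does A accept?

4

The useful subgraph on states {p0, p1, p5, p8} is acyclic, so L(A) is finite; the longest accepting path visits 4 useful states, giving maximum string length 3.
Counting accepting paths from p1 by length: 2 of length 1, 1 of length 2, 1 of length 3. Total 4.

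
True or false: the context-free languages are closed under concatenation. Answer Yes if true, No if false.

Take grammars for L₁ and L₂ with disjoint nonterminals and start symbols S₁, S₂; adding a new start symbol with S → S₁S₂ gives a context-free grammar for L₁L₂.
So the context-free languages are closed under concatenation.

Yes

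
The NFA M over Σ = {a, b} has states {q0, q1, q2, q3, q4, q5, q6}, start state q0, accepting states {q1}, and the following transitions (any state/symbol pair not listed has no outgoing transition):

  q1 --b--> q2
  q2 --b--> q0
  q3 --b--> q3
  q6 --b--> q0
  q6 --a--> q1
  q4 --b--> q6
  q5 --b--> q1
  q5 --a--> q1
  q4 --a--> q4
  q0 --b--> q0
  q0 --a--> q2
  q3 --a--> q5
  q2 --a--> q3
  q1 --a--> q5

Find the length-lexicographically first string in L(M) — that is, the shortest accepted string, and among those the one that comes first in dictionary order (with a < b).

aaaa

A breadth-first search from q0 reaches an accepting state first via the path q0 → q2 → q3 → q5 → q1 on input aaaa.
No string of length < 4 is accepted (BFS exhausts all shorter strings without reaching an accepting state), and aaaa is the lexicographically least accepting string of length 4.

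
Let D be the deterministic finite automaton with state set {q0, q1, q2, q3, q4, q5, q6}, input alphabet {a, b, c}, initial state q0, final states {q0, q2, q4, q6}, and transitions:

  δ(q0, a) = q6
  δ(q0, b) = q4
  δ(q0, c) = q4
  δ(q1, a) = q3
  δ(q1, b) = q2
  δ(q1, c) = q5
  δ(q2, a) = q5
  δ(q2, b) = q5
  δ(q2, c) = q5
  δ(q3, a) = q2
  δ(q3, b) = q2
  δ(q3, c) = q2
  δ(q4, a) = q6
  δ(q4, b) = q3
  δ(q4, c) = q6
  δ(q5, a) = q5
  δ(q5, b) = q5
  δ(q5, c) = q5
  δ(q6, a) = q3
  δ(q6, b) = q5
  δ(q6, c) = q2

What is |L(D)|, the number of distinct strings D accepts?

34

The useful subgraph on states {q0, q2, q3, q4, q6} is acyclic, so L(D) is finite; the longest accepting path visits 5 useful states, giving maximum string length 4.
Counting accepting paths from q0 by length: 1 of length 0, 3 of length 1, 5 of length 2, 13 of length 3, 12 of length 4. Total 34.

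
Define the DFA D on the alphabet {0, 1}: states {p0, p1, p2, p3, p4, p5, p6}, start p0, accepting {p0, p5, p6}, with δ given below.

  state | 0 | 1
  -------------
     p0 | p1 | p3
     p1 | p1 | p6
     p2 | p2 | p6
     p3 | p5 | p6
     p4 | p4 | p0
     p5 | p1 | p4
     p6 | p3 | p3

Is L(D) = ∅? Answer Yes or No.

No

The empty string ε is accepted: the run p0 ends in the accepting state p0.
Since at least one string is accepted, L(D) is not empty.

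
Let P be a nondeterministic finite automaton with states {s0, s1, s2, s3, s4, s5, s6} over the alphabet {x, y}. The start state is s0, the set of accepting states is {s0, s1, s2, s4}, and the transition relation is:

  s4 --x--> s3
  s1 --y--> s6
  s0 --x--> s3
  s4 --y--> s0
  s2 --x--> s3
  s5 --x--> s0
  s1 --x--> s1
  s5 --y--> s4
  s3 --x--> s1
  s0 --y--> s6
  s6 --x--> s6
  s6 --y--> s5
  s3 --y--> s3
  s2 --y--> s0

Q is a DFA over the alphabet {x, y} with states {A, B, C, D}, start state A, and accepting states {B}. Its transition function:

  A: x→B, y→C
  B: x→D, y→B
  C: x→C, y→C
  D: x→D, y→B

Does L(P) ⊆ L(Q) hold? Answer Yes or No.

No

The empty string ε is in L(P) but not in L(Q).
So L(P) ⊄ L(Q).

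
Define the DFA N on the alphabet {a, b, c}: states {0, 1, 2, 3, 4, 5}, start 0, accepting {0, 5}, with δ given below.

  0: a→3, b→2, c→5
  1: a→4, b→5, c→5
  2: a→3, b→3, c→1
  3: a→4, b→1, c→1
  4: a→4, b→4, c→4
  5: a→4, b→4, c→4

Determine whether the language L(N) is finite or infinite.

finite

The useful states (reachable from 0 and able to reach an accepting state) are {0, 1, 2, 3, 5}.
Restricted to these states the transition graph has no cycle, so every accepting path has bounded length and L is finite.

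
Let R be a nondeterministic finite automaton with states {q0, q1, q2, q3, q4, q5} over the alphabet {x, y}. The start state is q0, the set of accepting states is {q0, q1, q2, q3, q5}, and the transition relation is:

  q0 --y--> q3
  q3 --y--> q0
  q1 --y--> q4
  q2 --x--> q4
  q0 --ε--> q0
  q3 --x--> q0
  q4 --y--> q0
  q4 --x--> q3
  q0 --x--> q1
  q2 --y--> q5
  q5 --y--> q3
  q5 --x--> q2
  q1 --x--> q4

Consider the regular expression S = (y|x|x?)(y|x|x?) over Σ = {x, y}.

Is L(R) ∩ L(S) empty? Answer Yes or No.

The empty string ε is accepted by both R and S.
Hence L(R) ∩ L(S) ≠ ∅.

No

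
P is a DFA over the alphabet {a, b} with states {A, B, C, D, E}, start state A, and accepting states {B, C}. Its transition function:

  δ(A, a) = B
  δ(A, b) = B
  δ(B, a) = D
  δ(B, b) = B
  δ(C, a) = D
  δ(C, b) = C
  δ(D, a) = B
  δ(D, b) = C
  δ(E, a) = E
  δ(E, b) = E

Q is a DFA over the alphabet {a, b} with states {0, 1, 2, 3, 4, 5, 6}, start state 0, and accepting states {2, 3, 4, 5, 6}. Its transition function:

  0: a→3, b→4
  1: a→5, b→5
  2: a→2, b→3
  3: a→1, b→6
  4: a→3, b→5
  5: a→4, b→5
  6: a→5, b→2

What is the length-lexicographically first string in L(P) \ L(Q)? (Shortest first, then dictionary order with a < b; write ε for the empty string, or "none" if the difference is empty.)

baa

The string baa is accepted by P but not by Q.
No shorter string lies in the difference, and baa is the lexicographically first length-3 string in L(P) \ L(Q).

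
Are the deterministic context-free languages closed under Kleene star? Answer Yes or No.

No

L = {c aⁿbⁿ : n≥0} ∪ {cc aⁿb²ⁿ : n≥0} is a DCFL (the number of leading c's fixes which ratio the DPDA checks), but L* is not. Every word of L starts with c, so in a factorisation of the string cc aⁱbʲ (i≥1) into words of L each factor begins at one of the two c's: either the whole string is a single word of L (forcing j = 2i), or it splits as c · (c aⁱbʲ) with c ∈ L (take n = 0) and c aⁱbʲ ∈ L (forcing j = i). Thus L* ∩ cca⁺b* = {cc aⁿbⁿ : n≥1} ∪ {cc aⁿb²ⁿ : n≥1}. A DPDA for L* would give one for this intersection with a regular set, and, started from its configuration after reading cc, one for {aⁿbⁿ : n≥1} ∪ {aⁿb²ⁿ : n≥1}, which no deterministic PDA accepts (a DPDA for it would have a single run on aⁿb²ⁿ, accepting after the prefix aⁿbⁿ and accepting again after n more b's; an ordinary PDA that simulates it on a's and b's and, at any moment when it is accepting, may switch to reading only a fresh letter d while feeding each d to the simulation as a b, would accept aⁱbʲdᵏ (k≥1) exactly when both aⁱbʲ and aⁱbʲ⁺ᵏ are in the language, i.e. its language intersected with the regular set a*b*d⁺ would be exactly {aⁿbⁿdⁿ : n≥1} — impossible, since context-free languages are closed under intersection with regular sets and {aⁿbⁿdⁿ} is not context-free). So L* is not a DCFL.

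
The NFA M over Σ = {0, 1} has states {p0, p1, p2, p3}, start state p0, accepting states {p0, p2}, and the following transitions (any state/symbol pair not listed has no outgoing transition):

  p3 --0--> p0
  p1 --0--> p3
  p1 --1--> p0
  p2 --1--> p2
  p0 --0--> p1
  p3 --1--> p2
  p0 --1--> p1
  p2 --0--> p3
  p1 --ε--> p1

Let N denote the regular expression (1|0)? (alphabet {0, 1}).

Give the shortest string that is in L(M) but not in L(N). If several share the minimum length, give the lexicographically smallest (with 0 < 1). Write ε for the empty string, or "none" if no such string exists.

01

The string 01 is accepted by M but not by N.
No shorter string lies in the difference, and 01 is the lexicographically first length-2 string in L(M) \ L(N).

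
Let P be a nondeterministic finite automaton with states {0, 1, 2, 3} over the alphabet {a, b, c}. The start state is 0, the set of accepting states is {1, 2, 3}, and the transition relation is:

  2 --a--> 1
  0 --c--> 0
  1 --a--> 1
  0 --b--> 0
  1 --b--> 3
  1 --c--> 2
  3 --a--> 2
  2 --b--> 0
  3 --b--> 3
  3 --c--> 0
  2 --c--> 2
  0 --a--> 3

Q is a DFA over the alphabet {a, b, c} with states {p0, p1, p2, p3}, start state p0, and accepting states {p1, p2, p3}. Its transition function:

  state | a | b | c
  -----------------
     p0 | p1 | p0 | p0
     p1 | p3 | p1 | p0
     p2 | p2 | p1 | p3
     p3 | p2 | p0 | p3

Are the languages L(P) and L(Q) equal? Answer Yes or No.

Exploring the product automaton P × Q from the start pair (0, p0), following both machines on each input symbol, reaches 4 state pairs: (0, p0), (3, p1), (2, p3), (1, p2).
P accepts in {1, 2, 3} and Q accepts in {p1, p2, p3}. In every reachable pair the two components are either both accepting — (3, p1), (2, p3), (1, p2) — or both non-accepting, so no string is accepted by exactly one of the machines: L(P) \ L(Q) and L(Q) \ L(P) are both empty.
Hence every string is accepted by P iff it is accepted by Q, and the two languages coincide.

Yes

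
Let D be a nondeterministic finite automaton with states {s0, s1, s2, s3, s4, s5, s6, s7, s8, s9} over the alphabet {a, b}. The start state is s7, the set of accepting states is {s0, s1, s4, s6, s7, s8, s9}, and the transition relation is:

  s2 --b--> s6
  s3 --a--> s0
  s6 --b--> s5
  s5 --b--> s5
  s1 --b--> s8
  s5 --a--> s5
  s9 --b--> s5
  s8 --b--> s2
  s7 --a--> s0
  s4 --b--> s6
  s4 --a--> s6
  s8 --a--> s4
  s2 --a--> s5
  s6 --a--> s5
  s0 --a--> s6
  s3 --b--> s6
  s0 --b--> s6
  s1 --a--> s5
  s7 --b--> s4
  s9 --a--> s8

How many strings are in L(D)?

7

The useful subgraph on states {s0, s4, s6, s7} is acyclic, so L(D) is finite; the longest accepting path visits 3 useful states, giving maximum string length 2.
Counting accepting paths from s7 by length: 1 of length 0, 2 of length 1, 4 of length 2. Total 7.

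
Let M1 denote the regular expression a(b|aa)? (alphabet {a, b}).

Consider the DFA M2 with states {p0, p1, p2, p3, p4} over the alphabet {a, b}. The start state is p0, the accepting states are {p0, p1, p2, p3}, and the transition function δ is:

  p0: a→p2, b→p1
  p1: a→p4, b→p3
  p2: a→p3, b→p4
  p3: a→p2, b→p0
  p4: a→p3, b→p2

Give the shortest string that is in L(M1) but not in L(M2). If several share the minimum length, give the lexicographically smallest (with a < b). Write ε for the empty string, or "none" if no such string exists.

ab

The string ab is accepted by M1 but not by M2.
No shorter string lies in the difference, and ab is the lexicographically first length-2 string in L(M1) \ L(M2).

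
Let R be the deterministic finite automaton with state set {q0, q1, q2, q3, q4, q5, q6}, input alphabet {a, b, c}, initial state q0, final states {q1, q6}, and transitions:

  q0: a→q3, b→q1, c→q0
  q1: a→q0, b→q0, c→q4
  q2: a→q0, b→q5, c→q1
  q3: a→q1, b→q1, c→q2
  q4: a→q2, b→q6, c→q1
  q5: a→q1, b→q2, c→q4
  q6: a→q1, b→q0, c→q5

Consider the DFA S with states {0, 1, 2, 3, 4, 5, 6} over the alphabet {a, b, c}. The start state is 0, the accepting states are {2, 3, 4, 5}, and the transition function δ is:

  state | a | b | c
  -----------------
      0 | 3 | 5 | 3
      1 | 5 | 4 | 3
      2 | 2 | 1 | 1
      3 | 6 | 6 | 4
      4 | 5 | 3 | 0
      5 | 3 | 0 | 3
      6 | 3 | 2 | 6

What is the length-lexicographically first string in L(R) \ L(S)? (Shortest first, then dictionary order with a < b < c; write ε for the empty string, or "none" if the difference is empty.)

The string aa is accepted by R but not by S.
No shorter string lies in the difference, and aa is the lexicographically first length-2 string in L(R) \ L(S).

aa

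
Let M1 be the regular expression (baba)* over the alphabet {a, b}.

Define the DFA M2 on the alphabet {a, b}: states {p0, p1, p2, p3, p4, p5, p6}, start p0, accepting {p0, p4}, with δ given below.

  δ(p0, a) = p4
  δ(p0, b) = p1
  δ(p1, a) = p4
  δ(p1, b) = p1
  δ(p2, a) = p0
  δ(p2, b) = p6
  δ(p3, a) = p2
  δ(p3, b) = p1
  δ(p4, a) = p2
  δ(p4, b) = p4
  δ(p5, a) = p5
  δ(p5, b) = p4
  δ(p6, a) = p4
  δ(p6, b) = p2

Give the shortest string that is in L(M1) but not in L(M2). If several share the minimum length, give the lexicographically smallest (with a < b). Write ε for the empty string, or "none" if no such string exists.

baba

The string baba is accepted by M1 but not by M2.
No shorter string lies in the difference, and baba is the lexicographically first length-4 string in L(M1) \ L(M2).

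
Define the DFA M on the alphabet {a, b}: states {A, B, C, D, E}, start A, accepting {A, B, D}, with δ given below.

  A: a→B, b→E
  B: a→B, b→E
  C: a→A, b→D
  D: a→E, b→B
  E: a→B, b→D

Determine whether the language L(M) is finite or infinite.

infinite

State B is reachable from the start and can reach an accepting state, and it lies on the cycle B → B.
Traversing that cycle any number of times yields accepted strings of unbounded length, so the language is infinite.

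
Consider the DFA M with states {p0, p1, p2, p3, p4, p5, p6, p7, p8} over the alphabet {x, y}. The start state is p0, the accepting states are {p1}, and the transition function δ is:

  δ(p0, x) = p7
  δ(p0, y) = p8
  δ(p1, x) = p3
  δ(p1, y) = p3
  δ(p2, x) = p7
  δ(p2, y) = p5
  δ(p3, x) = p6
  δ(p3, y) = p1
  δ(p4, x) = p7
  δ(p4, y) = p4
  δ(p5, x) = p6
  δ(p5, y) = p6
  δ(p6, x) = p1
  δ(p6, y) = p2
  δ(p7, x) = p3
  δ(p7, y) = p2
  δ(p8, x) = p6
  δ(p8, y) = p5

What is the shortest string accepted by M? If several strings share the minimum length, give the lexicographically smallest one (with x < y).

A breadth-first search from p0 reaches an accepting state first via the path p0 → p7 → p3 → p1 on input xxy.
No string of length < 3 is accepted (BFS exhausts all shorter strings without reaching an accepting state), and xxy is the lexicographically least accepting string of length 3.

xxy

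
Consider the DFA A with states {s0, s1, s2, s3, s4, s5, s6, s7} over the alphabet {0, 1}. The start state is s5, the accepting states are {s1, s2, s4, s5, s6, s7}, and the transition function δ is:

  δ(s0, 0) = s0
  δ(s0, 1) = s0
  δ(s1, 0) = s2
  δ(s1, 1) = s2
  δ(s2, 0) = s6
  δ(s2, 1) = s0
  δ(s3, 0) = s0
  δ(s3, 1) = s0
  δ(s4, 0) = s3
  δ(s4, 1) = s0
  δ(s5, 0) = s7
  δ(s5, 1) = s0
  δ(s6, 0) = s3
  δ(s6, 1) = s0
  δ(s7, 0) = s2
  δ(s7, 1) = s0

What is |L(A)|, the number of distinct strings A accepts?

4

The useful subgraph on states {s2, s5, s6, s7} is acyclic, so L(A) is finite; the longest accepting path visits 4 useful states, giving maximum string length 3.
Counting accepting paths from s5 by length: 1 of length 0, 1 of length 1, 1 of length 2, 1 of length 3. Total 4.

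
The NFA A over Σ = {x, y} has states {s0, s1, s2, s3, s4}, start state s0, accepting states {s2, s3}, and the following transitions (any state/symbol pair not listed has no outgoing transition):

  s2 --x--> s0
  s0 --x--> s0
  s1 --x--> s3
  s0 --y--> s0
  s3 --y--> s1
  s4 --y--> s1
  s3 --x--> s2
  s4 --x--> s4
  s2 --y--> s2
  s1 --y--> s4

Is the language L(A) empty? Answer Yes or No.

The states reachable from the start state are {s0}.
None of the accepting states {s2, s3} is reachable, so no string is accepted and L(A) = ∅.

Yes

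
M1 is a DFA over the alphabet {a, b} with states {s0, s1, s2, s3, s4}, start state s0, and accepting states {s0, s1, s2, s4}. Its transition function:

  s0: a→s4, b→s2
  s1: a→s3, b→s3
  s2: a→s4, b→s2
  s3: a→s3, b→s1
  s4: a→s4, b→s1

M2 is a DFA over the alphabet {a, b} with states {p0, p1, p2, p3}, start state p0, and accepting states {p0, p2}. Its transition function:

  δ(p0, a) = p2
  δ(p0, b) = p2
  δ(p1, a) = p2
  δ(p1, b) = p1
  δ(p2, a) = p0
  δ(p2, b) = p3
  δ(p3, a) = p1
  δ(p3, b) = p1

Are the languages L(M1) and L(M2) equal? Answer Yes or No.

No

The string ab is accepted by M1 but rejected by M2.
So L(M1) ≠ L(M2).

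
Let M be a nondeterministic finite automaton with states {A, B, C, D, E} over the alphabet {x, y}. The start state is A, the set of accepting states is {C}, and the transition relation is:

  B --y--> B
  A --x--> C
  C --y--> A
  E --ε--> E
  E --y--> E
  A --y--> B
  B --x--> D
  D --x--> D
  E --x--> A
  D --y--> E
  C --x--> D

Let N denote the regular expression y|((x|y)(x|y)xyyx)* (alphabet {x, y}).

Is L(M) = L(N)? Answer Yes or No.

The string x is accepted by M but rejected by N.
So L(M) ≠ L(N).

No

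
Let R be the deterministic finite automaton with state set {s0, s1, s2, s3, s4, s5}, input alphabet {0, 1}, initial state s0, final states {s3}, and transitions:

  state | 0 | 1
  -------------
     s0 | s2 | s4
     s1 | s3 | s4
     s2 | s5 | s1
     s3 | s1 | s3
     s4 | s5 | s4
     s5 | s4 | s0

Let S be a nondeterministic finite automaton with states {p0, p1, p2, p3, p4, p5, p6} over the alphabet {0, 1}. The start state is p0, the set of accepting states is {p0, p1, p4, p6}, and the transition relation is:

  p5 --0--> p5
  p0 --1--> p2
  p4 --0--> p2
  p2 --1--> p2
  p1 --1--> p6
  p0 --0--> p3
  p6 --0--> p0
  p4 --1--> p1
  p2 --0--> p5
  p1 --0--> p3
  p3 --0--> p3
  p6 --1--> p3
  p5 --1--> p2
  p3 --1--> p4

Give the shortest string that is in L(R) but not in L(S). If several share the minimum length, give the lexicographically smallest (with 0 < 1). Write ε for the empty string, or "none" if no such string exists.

010

The string 010 is accepted by R but not by S.
No shorter string lies in the difference, and 010 is the lexicographically first length-3 string in L(R) \ L(S).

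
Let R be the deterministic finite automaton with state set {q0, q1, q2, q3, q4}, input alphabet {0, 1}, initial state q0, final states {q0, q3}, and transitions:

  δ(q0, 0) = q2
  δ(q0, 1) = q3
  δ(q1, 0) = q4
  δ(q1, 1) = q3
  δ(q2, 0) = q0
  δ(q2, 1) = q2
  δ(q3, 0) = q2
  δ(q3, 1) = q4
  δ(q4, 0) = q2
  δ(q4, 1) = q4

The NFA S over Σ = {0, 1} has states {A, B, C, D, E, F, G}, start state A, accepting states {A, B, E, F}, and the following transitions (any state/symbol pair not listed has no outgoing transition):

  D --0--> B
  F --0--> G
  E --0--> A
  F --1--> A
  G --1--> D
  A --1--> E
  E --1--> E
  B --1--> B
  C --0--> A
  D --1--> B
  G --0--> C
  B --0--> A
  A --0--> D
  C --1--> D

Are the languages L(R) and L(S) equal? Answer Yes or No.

The string 100 is accepted by R but rejected by S.
So L(R) ≠ L(S).

No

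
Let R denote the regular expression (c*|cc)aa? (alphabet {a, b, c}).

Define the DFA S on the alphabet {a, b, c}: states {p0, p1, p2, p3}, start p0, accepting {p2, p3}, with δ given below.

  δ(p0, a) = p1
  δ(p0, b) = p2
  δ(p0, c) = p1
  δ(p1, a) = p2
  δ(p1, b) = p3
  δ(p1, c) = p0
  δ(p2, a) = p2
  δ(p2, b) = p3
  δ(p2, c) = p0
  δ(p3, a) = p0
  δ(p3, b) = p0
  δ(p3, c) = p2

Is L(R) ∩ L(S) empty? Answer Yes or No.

The string aa is accepted by both R and S.
Hence L(R) ∩ L(S) ≠ ∅.

No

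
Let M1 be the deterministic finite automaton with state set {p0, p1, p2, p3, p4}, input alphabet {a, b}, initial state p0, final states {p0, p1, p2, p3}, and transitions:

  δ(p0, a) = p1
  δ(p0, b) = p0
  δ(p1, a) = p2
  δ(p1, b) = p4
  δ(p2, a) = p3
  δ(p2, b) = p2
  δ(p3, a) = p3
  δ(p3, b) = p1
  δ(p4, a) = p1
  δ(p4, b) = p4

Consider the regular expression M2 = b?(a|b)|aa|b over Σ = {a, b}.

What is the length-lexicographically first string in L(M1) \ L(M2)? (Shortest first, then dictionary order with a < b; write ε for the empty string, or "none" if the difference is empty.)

The empty string ε is accepted by M1 but not by M2.
Since ε is the unique shortest string, it is the required witness.

ε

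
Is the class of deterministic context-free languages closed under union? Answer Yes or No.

{aⁿbⁿ : n≥0} and {aⁿb²ⁿ : n≥0} are each accepted by a deterministic PDA (push the a's; pop one per b, respectively one per two b's), but their union U is not. Suppose a DPDA M accepted U. Being deterministic, M has a single run on aⁿb²ⁿ, and since aⁿbⁿ ∈ U that run passes through an accepting configuration right after consuming the prefix aⁿbⁿ and then goes on to accept again after n more b's. Build an ordinary (nondeterministic) PDA M′ that simulates M on a's and b's and, at any moment when M is in an accepting state, may switch to a second mode in which it reads only c's, feeding each c to M as a b; M′ accepts when M does. Then M′ accepts aⁱbʲcᵏ (k≥1) exactly when both aⁱbʲ ∈ U and aⁱbʲ⁺ᵏ ∈ U, and checking the four cases (i=j or j=2i, combined with j+k=i or j+k=2i) leaves only i=j=k: so L(M′) ∩ a*b*c⁺ = {aⁿbⁿcⁿ : n≥1} would be context-free, which it is not (pumping lemma) — contradiction. (The union is an unambiguous CFL; it is determinism, not unambiguity, that fails.)

No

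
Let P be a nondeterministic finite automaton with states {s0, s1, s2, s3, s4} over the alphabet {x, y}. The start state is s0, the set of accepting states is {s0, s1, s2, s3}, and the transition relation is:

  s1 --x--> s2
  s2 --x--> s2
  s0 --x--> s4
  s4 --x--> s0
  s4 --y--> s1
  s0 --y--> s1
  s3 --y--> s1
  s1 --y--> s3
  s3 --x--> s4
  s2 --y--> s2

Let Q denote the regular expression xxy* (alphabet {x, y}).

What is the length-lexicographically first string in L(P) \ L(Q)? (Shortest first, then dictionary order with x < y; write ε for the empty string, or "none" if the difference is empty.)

ε

The empty string ε is accepted by P but not by Q.
Since ε is the unique shortest string, it is the required witness.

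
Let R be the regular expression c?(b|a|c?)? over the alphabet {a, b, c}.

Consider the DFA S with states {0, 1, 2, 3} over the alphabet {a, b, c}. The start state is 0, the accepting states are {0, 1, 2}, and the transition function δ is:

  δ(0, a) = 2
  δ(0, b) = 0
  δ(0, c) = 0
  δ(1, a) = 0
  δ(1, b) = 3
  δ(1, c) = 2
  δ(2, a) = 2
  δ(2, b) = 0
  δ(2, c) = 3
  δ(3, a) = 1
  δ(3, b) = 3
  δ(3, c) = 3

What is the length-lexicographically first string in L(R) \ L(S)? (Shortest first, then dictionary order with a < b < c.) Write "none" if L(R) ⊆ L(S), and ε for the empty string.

Converting the expression R to a DFA (subset construction, then merging equivalent states) gives the minimal DFA with states {r0, r1, r2, r3}, start state r0, accepting states {r0, r1, r2} and transitions r0: a→r1, b→r1, c→r2; r1: a→r3, b→r3, c→r3; r2: a→r1, b→r1, c→r1; r3: a→r3, b→r3, c→r3.
Exploring the product automaton R × S from the start pair (r0, 0), following both machines on each input symbol, reaches 8 state pairs: (r0, 0), (r1, 2), (r1, 0), (r2, 0), (r3, 2), (r3, 0), (r3, 3), (r3, 1).
R accepts in {r0, r1, r2} and S accepts in {0, 1, 2}. The reachable pairs whose R-component is accepting are (r0, 0), (r1, 2), (r1, 0), (r2, 0); in each of them the S-component is accepting too, so the product for L(R) \ L(S) (R-component accepting, S-component rejecting) has no reachable accepting pair and the difference is empty.
So every string accepted by R is also accepted by S: L(R) \ L(S) = ∅ and there is no such string.

none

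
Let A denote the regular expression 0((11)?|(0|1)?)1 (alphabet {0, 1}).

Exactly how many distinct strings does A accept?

4

The expression has no Kleene star, so L(A) is finite. Expanding the alternatives gives {01, 001, 011, 0111}.
That is 1 of length 2, 2 of length 3, 1 of length 4: 4 strings in all.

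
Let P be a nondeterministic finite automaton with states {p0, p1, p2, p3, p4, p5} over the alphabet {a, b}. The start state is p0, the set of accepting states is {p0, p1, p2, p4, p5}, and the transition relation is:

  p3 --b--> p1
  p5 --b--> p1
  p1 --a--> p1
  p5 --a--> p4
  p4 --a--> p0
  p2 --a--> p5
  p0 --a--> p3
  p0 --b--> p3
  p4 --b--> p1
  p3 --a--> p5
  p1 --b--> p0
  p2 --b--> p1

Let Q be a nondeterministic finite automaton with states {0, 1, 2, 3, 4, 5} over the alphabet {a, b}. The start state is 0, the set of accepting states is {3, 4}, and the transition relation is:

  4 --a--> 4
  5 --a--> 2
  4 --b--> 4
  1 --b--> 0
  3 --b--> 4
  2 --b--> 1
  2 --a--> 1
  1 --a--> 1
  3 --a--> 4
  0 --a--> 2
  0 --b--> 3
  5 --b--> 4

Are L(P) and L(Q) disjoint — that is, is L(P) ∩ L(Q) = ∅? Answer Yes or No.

The string ba is accepted by both P and Q.
Hence L(P) ∩ L(Q) ≠ ∅.

No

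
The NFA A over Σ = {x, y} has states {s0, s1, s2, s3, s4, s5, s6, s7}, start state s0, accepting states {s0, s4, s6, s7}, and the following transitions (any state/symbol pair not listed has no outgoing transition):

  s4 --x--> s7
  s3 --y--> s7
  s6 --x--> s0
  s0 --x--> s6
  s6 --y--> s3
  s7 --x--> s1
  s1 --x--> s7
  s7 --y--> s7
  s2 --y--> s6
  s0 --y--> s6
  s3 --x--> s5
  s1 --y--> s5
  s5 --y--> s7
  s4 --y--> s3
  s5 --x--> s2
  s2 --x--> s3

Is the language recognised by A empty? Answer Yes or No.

The empty string ε is accepted: the run s0 ends in the accepting state s0.
Since at least one string is accepted, L(A) is not empty.

No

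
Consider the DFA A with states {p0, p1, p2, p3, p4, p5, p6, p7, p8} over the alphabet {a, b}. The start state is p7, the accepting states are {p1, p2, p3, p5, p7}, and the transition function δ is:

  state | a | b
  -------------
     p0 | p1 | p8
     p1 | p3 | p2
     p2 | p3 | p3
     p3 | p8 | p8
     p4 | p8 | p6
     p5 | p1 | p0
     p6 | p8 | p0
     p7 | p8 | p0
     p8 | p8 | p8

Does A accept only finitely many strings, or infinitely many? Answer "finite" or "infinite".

finite

The useful states (reachable from p7 and able to reach an accepting state) are {p0, p1, p2, p3, p7}.
Restricted to these states the transition graph has no cycle, so every accepting path has bounded length and L is finite.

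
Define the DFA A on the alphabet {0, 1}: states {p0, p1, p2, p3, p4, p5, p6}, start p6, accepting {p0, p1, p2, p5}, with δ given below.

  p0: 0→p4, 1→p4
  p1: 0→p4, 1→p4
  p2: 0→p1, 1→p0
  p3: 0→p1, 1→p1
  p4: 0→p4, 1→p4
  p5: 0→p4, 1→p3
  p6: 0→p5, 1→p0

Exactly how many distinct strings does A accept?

The useful subgraph on states {p0, p1, p3, p5, p6} is acyclic, so L(A) is finite; the longest accepting path visits 4 useful states, giving maximum string length 3.
Counting accepting paths from p6 by length: 2 of length 1, 2 of length 3. Total 4.

4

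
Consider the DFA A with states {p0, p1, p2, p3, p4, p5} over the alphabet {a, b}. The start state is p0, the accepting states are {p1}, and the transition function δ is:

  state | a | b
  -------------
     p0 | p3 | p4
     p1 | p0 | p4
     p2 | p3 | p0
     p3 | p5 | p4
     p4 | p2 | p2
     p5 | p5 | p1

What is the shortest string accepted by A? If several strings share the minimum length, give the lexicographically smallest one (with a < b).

aab

A breadth-first search from p0 reaches an accepting state first via the path p0 → p3 → p5 → p1 on input aab.
No string of length < 3 is accepted (BFS exhausts all shorter strings without reaching an accepting state), and aab is the lexicographically least accepting string of length 3.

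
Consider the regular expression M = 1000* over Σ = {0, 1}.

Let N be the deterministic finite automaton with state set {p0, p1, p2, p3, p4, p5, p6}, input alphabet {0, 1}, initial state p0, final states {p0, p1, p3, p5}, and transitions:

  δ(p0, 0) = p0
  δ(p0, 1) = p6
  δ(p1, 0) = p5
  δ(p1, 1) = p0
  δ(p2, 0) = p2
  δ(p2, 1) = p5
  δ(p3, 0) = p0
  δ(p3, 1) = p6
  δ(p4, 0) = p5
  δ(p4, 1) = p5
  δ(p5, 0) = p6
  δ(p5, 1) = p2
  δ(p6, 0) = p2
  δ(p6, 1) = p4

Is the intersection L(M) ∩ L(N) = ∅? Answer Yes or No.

Yes

Converting the expression M to a DFA (subset construction, then merging equivalent states) gives the minimal DFA with states {m0, m1, m2, m3, m4}, start state m0, accepting states {m4} and transitions m0: 0→m1, 1→m2; m1: 0→m1, 1→m1; m2: 0→m3, 1→m1; m3: 0→m4, 1→m1; m4: 0→m4, 1→m1.
Exploring the product automaton M × N from the start pair (m0, p0), following both machines on each input symbol, reaches 9 state pairs: (m0, p0), (m1, p0), (m2, p6), (m1, p6), (m3, p2), (m1, p4), (m1, p2), (m4, p2), (m1, p5).
M accepts in {m4} and N accepts in {p0, p1, p3, p5}; no reachable pair has both components accepting, so no string drives both machines to acceptance simultaneously and L(M) ∩ L(N) = ∅.
So no string is accepted by both, and the intersection is empty.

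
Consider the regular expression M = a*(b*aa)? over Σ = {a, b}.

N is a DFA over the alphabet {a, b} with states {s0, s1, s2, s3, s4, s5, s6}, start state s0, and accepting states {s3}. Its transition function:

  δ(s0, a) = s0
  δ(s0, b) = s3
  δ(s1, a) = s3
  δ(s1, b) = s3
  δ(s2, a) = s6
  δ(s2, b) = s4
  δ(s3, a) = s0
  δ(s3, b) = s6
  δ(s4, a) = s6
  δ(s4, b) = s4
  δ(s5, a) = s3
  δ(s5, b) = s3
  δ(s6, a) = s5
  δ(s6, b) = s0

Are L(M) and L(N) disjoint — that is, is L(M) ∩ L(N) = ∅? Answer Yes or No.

The string bbaa is accepted by both M and N.
Hence L(M) ∩ L(N) ≠ ∅.

No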